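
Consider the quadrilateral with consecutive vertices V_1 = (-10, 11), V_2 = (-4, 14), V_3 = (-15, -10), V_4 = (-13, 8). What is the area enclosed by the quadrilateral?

Apply Gauss's area formula: 2A = Σ (x_i·y_{i+1} − x_{i+1}·y_i), indices taken mod 4.
Σ = (-96) + (250) + (-250) + (-63) = -159
Area = |Σ|/2 = 79.5.

79.5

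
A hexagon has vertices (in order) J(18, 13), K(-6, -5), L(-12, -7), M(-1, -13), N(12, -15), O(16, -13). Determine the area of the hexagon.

Cross-terms: -12, -18, 149, 171, 84, 442  ⇒  Σ = 816
Area = |Σ|/2 = 408.

408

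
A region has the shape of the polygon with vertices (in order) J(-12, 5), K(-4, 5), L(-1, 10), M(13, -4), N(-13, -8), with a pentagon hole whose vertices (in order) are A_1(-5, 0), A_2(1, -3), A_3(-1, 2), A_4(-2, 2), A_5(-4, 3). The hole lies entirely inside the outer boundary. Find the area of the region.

Outer boundary:
Apply the surveyor's formula: 2A = Σ (x_i·y_{i+1} − x_{i+1}·y_i), indices taken mod 5.
J→K: (-12)(5) − (-4)(5) = -40
K→L: (-4)(10) − (-1)(5) = -35
L→M: (-1)(-4) − (13)(10) = -126
M→N: (13)(-8) − (-13)(-4) = -156
N→J: (-13)(5) − (-12)(-8) = -161
Σ = -518
Area = |Σ|/2 = 259.
Hole:
Apply the shoelace formula: 2A = Σ (x_i·y_{i+1} − x_{i+1}·y_i), indices taken mod 5.
Cross-terms: 15, -1, 2, 2, 15  ⇒  Σ = 33
Area = |Σ|/2 = 16.5.
Net area = 259 − 16.5 = 242.5.

242.5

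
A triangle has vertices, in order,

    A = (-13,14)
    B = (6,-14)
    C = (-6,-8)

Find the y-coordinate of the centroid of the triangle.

-8/3

Apply the shoelace formula. First the cross-terms c_i = x_i·y_{i+1} − x_{i+1}·y_i:
  98, -132, -188  ⇒  2A = -222, A = -111.
Then Σ (y_i + y_{i+1})·c_i = 1776, so ȳ = 1776 / (6·(-111)) = -8/3.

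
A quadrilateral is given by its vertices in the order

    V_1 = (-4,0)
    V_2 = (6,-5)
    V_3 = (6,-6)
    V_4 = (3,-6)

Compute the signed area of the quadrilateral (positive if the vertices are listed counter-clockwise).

-14

Apply the shoelace (surveyor's) formula: 2A = Σ (x_i·y_{i+1} − x_{i+1}·y_i), indices taken mod 4.
V_1→V_2: (-4)(-5) − (6)(0) = 20
V_2→V_3: (6)(-6) − (6)(-5) = -6
V_3→V_4: (6)(-6) − (3)(-6) = -18
V_4→V_1: (3)(0) − (-4)(-6) = -24
Σ = -28
Signed area = Σ/2 = -14 (negative ⇒ clockwise traversal).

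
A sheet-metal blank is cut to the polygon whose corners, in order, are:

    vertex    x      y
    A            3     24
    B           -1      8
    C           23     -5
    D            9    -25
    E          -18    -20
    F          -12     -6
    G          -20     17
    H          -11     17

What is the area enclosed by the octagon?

1107.5

Σ = (48) + (-179) + (-530) + (-630) + (-132) + (-324) + (-153) + (-315) = -2215
Area = |Σ|/2 = 1107.5.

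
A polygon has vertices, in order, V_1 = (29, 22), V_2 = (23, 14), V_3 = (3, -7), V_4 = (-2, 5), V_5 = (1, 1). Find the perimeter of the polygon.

92

|V_1V_2| = √((-6)² + (-8)²) = √100 = 10
|V_2V_3| = √((-20)² + (-21)²) = √841 = 29
|V_3V_4| = √((-5)² + (12)²) = √169 = 13
|V_4V_5| = √((3)² + (-4)²) = √25 = 5
|V_5V_1| = √((28)² + (21)²) = √1225 = 35
Perimeter = 10 + 29 + 13 + 5 + 35 = 92.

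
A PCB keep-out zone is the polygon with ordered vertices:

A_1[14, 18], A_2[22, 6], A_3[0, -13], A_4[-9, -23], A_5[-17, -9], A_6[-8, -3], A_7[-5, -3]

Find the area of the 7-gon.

Apply Gauss's area formula: 2A = Σ (x_i·y_{i+1} − x_{i+1}·y_i), indices taken mod 7.
Cross-terms: -312, -286, -117, -310, -21, 9, -48  ⇒  Σ = -1085
Area = |Σ|/2 = 542.5.

542.5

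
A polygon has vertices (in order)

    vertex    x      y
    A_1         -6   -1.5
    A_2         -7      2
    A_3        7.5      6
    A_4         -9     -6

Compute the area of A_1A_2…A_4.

46.5

Σ = (-22.5) + (-57) + (9) + (-22.5) = -93
Area = |Σ|/2 = 46.5.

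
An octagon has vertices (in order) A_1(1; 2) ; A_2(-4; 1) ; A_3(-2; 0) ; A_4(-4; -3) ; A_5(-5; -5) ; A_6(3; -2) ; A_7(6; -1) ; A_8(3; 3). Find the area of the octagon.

Apply the surveyor's formula: 2A = Σ (x_i·y_{i+1} − x_{i+1}·y_i), indices taken mod 8.
Σ = (9) + (2) + (6) + (5) + (25) + (9) + (21) + (3) = 80
Area = |Σ|/2 = 40.

40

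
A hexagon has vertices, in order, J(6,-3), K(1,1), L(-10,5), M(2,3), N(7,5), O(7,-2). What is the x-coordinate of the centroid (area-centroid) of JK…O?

218/85

Apply the shoelace formula. First the cross-terms c_i = x_i·y_{i+1} − x_{i+1}·y_i:
  9, 15, -40, -11, -49, -9  ⇒  2A = -85, A = -42.5.
Then Σ (x_i + x_{i+1})·c_i = -654, so x̄ = -654 / (6·(-42.5)) = 218/85.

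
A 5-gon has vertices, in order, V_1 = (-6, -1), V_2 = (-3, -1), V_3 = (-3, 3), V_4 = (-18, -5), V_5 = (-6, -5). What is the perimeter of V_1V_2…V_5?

40

|V_1V_2| = √((3)² + (0)²) = √9 = 3
|V_2V_3| = √((0)² + (4)²) = √16 = 4
|V_3V_4| = √((-15)² + (-8)²) = √289 = 17
|V_4V_5| = √((12)² + (0)²) = √144 = 12
|V_5V_1| = √((0)² + (4)²) = √16 = 4
Perimeter = 3 + 4 + 17 + 12 + 4 = 40.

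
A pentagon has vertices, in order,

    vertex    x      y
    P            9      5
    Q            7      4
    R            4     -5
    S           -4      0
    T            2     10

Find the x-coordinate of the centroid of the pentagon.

269/114

Apply Gauss's area formula. First the cross-terms c_i = x_i·y_{i+1} − x_{i+1}·y_i:
  1, -51, -20, -40, -80  ⇒  2A = -190, A = -95.
Then Σ (x_i + x_{i+1})·c_i = -1345, so x̄ = -1345 / (6·(-95)) = 269/114.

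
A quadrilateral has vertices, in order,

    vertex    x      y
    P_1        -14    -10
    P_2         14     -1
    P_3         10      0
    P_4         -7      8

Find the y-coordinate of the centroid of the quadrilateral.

Apply the shoelace formula. First the cross-terms c_i = x_i·y_{i+1} − x_{i+1}·y_i:
  154, 10, 80, 182  ⇒  2A = 426, A = 213.
Then Σ (y_i + y_{i+1})·c_i = -1428, so ȳ = -1428 / (6·213) = -238/213.

-238/213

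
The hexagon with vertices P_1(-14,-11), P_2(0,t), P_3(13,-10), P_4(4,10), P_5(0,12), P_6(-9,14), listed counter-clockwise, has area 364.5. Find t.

-4

Write out the shoelace sum; only the two edges meeting at P_2 involve t:
2·Area = [((-14)·t − 0·(-11)) + (0·(-10) − 13·t)] + 621
       = -27·t + 621 = 729
⇒ t = -4.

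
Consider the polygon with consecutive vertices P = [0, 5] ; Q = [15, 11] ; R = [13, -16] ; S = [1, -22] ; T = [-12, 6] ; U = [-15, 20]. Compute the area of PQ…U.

605.5

Σ = (-75) + (-383) + (-270) + (-258) + (-150) + (-75) = -1211
Area = |Σ|/2 = 605.5.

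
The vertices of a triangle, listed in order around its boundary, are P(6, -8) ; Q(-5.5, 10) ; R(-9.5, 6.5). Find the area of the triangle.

Apply the surveyor's formula: 2A = Σ (x_i·y_{i+1} − x_{i+1}·y_i), indices taken mod 3.
Σ = (16) + (59.25) + (37) = 112.25
Area = |Σ|/2 = 56.125.

56.125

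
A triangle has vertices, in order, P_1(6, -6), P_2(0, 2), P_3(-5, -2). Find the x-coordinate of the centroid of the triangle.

Apply Gauss's area formula. First the cross-terms c_i = x_i·y_{i+1} − x_{i+1}·y_i:
  12, 10, 42  ⇒  2A = 64, A = 32.
Then Σ (x_i + x_{i+1})·c_i = 64, so x̄ = 64 / (6·32) = 1/3.

1/3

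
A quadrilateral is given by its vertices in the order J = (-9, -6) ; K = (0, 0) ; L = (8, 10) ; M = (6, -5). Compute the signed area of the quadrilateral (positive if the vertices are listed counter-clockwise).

Apply the shoelace formula: 2A = Σ (x_i·y_{i+1} − x_{i+1}·y_i), indices taken mod 4.
J→K: (-9)(0) − (0)(-6) = 0
K→L: (0)(10) − (8)(0) = 0
L→M: (8)(-5) − (6)(10) = -100
M→J: (6)(-6) − (-9)(-5) = -81
Σ = -181
Signed area = Σ/2 = -90.5 (negative ⇒ clockwise traversal).

-90.5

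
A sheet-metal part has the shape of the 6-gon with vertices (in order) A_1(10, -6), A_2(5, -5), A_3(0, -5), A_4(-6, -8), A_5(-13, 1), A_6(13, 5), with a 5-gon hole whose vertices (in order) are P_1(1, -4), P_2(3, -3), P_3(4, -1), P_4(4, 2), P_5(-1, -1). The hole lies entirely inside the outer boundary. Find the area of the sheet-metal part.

179

Outer boundary:
Apply the shoelace (surveyor's) formula: 2A = Σ (x_i·y_{i+1} − x_{i+1}·y_i), indices taken mod 6.
Cross-terms: -20, -25, -30, -110, -78, -128  ⇒  Σ = -391
Area = |Σ|/2 = 195.5.
Hole:
P_1→P_2: (1)(-3) − (3)(-4) = 9
P_2→P_3: (3)(-1) − (4)(-3) = 9
P_3→P_4: (4)(2) − (4)(-1) = 12
P_4→P_5: (4)(-1) − (-1)(2) = -2
P_5→P_1: (-1)(-4) − (1)(-1) = 5
Σ = 33
Area = |Σ|/2 = 16.5.
Net area = 195.5 − 16.5 = 179.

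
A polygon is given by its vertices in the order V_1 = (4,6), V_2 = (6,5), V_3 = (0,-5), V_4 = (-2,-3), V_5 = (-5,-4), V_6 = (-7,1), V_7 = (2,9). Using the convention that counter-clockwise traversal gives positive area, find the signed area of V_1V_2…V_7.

-92.5

Apply the shoelace formula: 2A = Σ (x_i·y_{i+1} − x_{i+1}·y_i), indices taken mod 7.
V_1→V_2: (4)(5) − (6)(6) = -16
V_2→V_3: (6)(-5) − (0)(5) = -30
V_3→V_4: (0)(-3) − (-2)(-5) = -10
V_4→V_5: (-2)(-4) − (-5)(-3) = -7
V_5→V_6: (-5)(1) − (-7)(-4) = -33
V_6→V_7: (-7)(9) − (2)(1) = -65
V_7→V_1: (2)(6) − (4)(9) = -24
Σ = -185
Signed area = Σ/2 = -92.5 (negative ⇒ clockwise traversal).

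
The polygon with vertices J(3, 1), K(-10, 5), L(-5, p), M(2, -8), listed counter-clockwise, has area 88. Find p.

-5

The doubled signed area Σ (x_i y_{i+1} − x_{i+1} y_i) is linear in p.
With p=0 it equals 116; the coefficient of p is -12 (from the two edges through L).
So -12·p + 116 = 2·88 = 176 ⇒ p = -5.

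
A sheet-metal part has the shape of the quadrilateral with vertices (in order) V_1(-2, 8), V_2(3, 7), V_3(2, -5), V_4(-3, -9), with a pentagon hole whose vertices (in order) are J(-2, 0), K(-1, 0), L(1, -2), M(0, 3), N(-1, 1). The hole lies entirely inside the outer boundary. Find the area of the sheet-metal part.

Outer boundary:
Apply the shoelace formula: 2A = Σ (x_i·y_{i+1} − x_{i+1}·y_i), indices taken mod 4.
Σ = (-38) + (-29) + (-33) + (-42) = -142
Area = |Σ|/2 = 71.
Hole:
Σ = (0) + (2) + (3) + (3) + (2) = 10
Area = |Σ|/2 = 5.
Net area = 71 − 5 = 66.

66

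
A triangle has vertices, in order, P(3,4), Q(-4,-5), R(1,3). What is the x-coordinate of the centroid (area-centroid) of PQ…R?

Apply the shoelace (surveyor's) formula. First the cross-terms c_i = x_i·y_{i+1} − x_{i+1}·y_i:
  1, -7, -5  ⇒  2A = -11, A = -5.5.
Then Σ (x_i + x_{i+1})·c_i = 0, so x̄ = 0 / (6·(-5.5)) = 0.

0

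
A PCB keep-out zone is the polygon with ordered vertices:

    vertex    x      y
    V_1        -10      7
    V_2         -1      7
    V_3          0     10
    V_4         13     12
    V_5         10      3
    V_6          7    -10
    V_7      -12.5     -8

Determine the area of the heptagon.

376.75

Apply the shoelace formula: 2A = Σ (x_i·y_{i+1} − x_{i+1}·y_i), indices taken mod 7.
Σ = (-63) + (-10) + (-130) + (-81) + (-121) + (-181) + (-167.5) = -753.5
Area = |Σ|/2 = 376.75.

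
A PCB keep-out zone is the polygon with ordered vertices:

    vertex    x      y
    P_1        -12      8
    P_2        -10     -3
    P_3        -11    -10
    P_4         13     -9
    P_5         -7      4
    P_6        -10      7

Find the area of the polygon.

198

Cross-terms: 116, 67, 229, -11, -9, 4  ⇒  Σ = 396
Area = |Σ|/2 = 198.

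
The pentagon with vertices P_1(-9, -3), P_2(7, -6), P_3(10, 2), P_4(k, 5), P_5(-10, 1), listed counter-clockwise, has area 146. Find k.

-4

The doubled signed area Σ (x_i y_{i+1} − x_{i+1} y_i) is linear in k.
With k=0 it equals 288; the coefficient of k is -1 (from the two edges through P_4).
So -1·k + 288 = 2·146 = 292 ⇒ k = -4.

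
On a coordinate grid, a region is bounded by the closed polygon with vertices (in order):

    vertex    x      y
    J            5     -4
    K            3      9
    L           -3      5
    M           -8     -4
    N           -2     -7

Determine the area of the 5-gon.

121

Σ = (57) + (42) + (52) + (48) + (43) = 242
Area = |Σ|/2 = 121.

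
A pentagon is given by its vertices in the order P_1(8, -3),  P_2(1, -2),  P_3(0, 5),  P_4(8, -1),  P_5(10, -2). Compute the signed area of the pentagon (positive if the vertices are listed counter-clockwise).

Σ = (-13) + (5) + (-40) + (-6) + (-14) = -68
Signed area = Σ/2 = -34 (negative ⇒ clockwise traversal).

-34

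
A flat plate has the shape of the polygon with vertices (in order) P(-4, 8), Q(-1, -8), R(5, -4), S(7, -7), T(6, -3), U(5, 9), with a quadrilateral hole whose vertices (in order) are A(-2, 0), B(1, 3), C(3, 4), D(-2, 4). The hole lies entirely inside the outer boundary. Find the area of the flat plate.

113

Outer boundary:
Apply the shoelace formula: 2A = Σ (x_i·y_{i+1} − x_{i+1}·y_i), indices taken mod 6.
Σ = (40) + (44) + (-7) + (21) + (69) + (76) = 243
Area = |Σ|/2 = 121.5.
Hole:
Apply Gauss's area formula: 2A = Σ (x_i·y_{i+1} − x_{i+1}·y_i), indices taken mod 4.
Cross-terms: -6, -5, 20, 8  ⇒  Σ = 17
Area = |Σ|/2 = 8.5.
Net area = 121.5 − 8.5 = 113.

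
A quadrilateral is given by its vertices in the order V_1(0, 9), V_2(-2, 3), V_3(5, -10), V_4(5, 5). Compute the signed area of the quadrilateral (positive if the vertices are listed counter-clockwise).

Cross-terms: 18, 5, 75, 45  ⇒  Σ = 143
Signed area = Σ/2 = 71.5 (positive ⇒ counter-clockwise traversal).

71.5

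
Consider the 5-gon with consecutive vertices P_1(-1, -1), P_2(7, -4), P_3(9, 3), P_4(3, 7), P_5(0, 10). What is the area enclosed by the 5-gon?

Apply Gauss's area formula: 2A = Σ (x_i·y_{i+1} − x_{i+1}·y_i), indices taken mod 5.
Σ = (11) + (57) + (54) + (30) + (10) = 162
Area = |Σ|/2 = 81.

81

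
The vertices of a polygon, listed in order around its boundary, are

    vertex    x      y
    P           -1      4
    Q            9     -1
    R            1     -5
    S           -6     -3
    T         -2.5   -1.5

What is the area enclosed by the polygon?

61

Apply the shoelace formula: 2A = Σ (x_i·y_{i+1} − x_{i+1}·y_i), indices taken mod 5.
Σ = (-35) + (-44) + (-33) + (1.5) + (-11.5) = -122
Area = |Σ|/2 = 61.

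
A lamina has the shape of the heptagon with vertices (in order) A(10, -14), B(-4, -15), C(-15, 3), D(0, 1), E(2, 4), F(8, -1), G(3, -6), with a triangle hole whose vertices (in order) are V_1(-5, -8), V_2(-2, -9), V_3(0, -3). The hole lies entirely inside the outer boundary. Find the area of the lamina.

250.5

Outer boundary:
Apply the shoelace formula: 2A = Σ (x_i·y_{i+1} − x_{i+1}·y_i), indices taken mod 7.
Σ = (-206) + (-237) + (-15) + (-2) + (-34) + (-45) + (18) = -521
Area = |Σ|/2 = 260.5.
Hole:
Apply the shoelace formula: 2A = Σ (x_i·y_{i+1} − x_{i+1}·y_i), indices taken mod 3.
Cross-terms: 29, 6, -15  ⇒  Σ = 20
Area = |Σ|/2 = 10.
Net area = 260.5 − 10 = 250.5.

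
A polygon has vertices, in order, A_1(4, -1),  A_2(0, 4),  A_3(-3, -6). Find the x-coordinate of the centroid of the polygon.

1/3

Apply the surveyor's formula. First the cross-terms c_i = x_i·y_{i+1} − x_{i+1}·y_i:
  16, 12, 27  ⇒  2A = 55, A = 27.5.
Then Σ (x_i + x_{i+1})·c_i = 55, so x̄ = 55 / (6·27.5) = 1/3.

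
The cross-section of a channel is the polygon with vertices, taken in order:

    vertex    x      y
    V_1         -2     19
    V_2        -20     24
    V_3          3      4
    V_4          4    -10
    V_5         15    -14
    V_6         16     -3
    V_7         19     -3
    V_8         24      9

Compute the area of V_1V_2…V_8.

566.5

V_1→V_2: (-2)(24) − (-20)(19) = 332
V_2→V_3: (-20)(4) − (3)(24) = -152
V_3→V_4: (3)(-10) − (4)(4) = -46
V_4→V_5: (4)(-14) − (15)(-10) = 94
V_5→V_6: (15)(-3) − (16)(-14) = 179
V_6→V_7: (16)(-3) − (19)(-3) = 9
V_7→V_8: (19)(9) − (24)(-3) = 243
V_8→V_1: (24)(19) − (-2)(9) = 474
Σ = 1133
Area = |Σ|/2 = 566.5.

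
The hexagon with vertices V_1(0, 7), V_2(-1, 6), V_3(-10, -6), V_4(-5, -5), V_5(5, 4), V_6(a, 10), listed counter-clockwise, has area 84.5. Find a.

7

Write out the shoelace sum; only the two edges meeting at V_6 involve a:
2·Area = [(5·10 − a·4) + (a·7 − 0·10)] + 98
       = 3·a + 148 = 169
⇒ a = 7.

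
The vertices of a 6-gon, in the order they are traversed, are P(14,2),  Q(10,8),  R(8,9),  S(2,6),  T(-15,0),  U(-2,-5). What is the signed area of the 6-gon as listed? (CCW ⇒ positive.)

189.5

Apply the shoelace formula: 2A = Σ (x_i·y_{i+1} − x_{i+1}·y_i), indices taken mod 6.
Cross-terms: 92, 26, 30, 90, 75, 66  ⇒  Σ = 379
Signed area = Σ/2 = 189.5 (positive ⇒ counter-clockwise traversal).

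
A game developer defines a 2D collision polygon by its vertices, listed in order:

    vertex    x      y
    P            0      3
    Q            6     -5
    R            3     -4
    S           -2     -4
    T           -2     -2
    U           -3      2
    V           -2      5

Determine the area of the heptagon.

Apply the surveyor's formula: 2A = Σ (x_i·y_{i+1} − x_{i+1}·y_i), indices taken mod 7.
Cross-terms: -18, -9, -20, -4, -10, -11, -6  ⇒  Σ = -78
Area = |Σ|/2 = 39.

39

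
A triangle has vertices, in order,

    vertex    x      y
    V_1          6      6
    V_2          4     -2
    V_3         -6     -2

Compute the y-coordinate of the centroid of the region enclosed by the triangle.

Apply the surveyor's formula. First the cross-terms c_i = x_i·y_{i+1} − x_{i+1}·y_i:
  -36, -20, -24  ⇒  2A = -80, A = -40.
Then Σ (y_i + y_{i+1})·c_i = -160, so ȳ = -160 / (6·(-40)) = 2/3.

2/3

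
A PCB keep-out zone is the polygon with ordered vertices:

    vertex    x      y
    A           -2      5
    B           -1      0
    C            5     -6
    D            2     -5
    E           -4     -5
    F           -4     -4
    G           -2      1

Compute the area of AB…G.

Apply the shoelace (surveyor's) formula: 2A = Σ (x_i·y_{i+1} − x_{i+1}·y_i), indices taken mod 7.
A→B: (-2)(0) − (-1)(5) = 5
B→C: (-1)(-6) − (5)(0) = 6
C→D: (5)(-5) − (2)(-6) = -13
D→E: (2)(-5) − (-4)(-5) = -30
E→F: (-4)(-4) − (-4)(-5) = -4
F→G: (-4)(1) − (-2)(-4) = -12
G→A: (-2)(5) − (-2)(1) = -8
Σ = -56
Area = |Σ|/2 = 28.

28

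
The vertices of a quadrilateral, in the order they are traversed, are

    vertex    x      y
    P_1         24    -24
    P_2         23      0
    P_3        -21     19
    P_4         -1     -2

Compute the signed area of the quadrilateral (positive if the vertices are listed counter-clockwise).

561

Apply the shoelace formula: 2A = Σ (x_i·y_{i+1} − x_{i+1}·y_i), indices taken mod 4.
Cross-terms: 552, 437, 61, 72  ⇒  Σ = 1122
Signed area = Σ/2 = 561 (positive ⇒ counter-clockwise traversal).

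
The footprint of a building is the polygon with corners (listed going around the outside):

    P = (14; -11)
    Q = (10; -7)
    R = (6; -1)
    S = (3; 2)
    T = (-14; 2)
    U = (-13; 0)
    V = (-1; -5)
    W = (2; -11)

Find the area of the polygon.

168.5

Apply the shoelace formula: 2A = Σ (x_i·y_{i+1} − x_{i+1}·y_i), indices taken mod 8.
Σ = (12) + (32) + (15) + (34) + (26) + (65) + (21) + (132) = 337
Area = |Σ|/2 = 168.5.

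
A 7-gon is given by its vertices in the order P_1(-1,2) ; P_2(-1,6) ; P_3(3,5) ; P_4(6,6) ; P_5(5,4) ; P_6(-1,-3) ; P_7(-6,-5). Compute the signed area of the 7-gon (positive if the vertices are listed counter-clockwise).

-43

Apply the surveyor's formula: 2A = Σ (x_i·y_{i+1} − x_{i+1}·y_i), indices taken mod 7.
Cross-terms: -4, -23, -12, -6, -11, -13, -17  ⇒  Σ = -86
Signed area = Σ/2 = -43 (negative ⇒ clockwise traversal).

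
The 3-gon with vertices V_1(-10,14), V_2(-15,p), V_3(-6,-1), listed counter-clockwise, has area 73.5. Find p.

-4

Write out the shoelace sum; only the two edges meeting at V_2 involve p:
2·Area = [((-10)·p − (-15)·14) + ((-15)·(-1) − (-6)·p)] + -94
       = -4·p + 131 = 147
⇒ p = -4.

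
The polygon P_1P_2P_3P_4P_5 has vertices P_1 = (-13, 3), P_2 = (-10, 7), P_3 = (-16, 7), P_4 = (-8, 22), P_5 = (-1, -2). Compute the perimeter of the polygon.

66

|P_1P_2| = √((3)² + (4)²) = √25 = 5
|P_2P_3| = √((-6)² + (0)²) = √36 = 6
|P_3P_4| = √((8)² + (15)²) = √289 = 17
|P_4P_5| = √((7)² + (-24)²) = √625 = 25
|P_5P_1| = √((-12)² + (5)²) = √169 = 13
Perimeter = 5 + 6 + 17 + 25 + 13 = 66.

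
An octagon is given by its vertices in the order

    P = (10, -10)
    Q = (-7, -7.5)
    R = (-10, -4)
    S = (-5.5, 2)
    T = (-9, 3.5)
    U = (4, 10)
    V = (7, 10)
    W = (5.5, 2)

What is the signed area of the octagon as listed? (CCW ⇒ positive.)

P→Q: (10)(-7.5) − (-7)(-10) = -145
Q→R: (-7)(-4) − (-10)(-7.5) = -47
R→S: (-10)(2) − (-5.5)(-4) = -42
S→T: (-5.5)(3.5) − (-9)(2) = -1.25
T→U: (-9)(10) − (4)(3.5) = -104
U→V: (4)(10) − (7)(10) = -30
V→W: (7)(2) − (5.5)(10) = -41
W→P: (5.5)(-10) − (10)(2) = -75
Σ = -485.25
Signed area = Σ/2 = -242.625 (negative ⇒ clockwise traversal).

-242.625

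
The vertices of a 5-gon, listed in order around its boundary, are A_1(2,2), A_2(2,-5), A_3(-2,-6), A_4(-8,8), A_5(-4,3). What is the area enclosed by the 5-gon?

53

Σ = (-14) + (-22) + (-64) + (8) + (-14) = -106
Area = |Σ|/2 = 53.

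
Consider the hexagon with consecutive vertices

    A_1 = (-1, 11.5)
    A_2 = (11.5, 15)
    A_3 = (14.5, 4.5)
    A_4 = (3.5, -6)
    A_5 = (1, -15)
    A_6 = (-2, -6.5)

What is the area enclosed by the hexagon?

Σ = (-147.25) + (-165.75) + (-102.75) + (-46.5) + (-36.5) + (-29.5) = -528.25
Area = |Σ|/2 = 264.125.

264.125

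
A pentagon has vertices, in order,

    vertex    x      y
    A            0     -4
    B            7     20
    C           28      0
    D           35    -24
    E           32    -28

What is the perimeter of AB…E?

|AB| = √((7)² + (24)²) = √625 = 25
|BC| = √((21)² + (-20)²) = √841 = 29
|CD| = √((7)² + (-24)²) = √625 = 25
|DE| = √((-3)² + (-4)²) = √25 = 5
|EA| = √((-32)² + (24)²) = √1600 = 40
Perimeter = 25 + 29 + 25 + 5 + 40 = 124.

124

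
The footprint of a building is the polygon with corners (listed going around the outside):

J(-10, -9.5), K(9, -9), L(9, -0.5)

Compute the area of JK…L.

Σ = (175.5) + (76.5) + (-90.5) = 161.5
Area = |Σ|/2 = 80.75.

80.75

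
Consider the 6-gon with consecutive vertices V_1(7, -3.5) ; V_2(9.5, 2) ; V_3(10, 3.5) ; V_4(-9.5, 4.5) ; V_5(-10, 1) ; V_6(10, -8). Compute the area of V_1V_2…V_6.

Apply the shoelace formula: 2A = Σ (x_i·y_{i+1} − x_{i+1}·y_i), indices taken mod 6.
Σ = (47.25) + (13.25) + (78.25) + (35.5) + (70) + (21) = 265.25
Area = |Σ|/2 = 132.625.

132.625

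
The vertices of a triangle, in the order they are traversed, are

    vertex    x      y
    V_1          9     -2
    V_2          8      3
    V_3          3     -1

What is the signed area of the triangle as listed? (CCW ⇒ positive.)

Cross-terms: 43, -17, 3  ⇒  Σ = 29
Signed area = Σ/2 = 14.5 (positive ⇒ counter-clockwise traversal).

14.5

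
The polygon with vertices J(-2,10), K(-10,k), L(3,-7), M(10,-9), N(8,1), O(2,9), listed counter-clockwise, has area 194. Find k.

Write out the shoelace sum; only the two edges meeting at K involve k:
2·Area = [((-2)·k − (-10)·10) + ((-10)·(-7) − 3·k)] + 233
       = -5·k + 403 = 388
⇒ k = 3.

3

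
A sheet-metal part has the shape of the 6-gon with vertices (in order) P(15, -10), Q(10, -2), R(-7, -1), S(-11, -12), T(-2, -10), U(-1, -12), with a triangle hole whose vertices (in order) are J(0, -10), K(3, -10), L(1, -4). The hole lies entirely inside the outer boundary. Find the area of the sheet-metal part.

Outer boundary:
Apply the surveyor's formula: 2A = Σ (x_i·y_{i+1} − x_{i+1}·y_i), indices taken mod 6.
Σ = (70) + (-24) + (73) + (86) + (14) + (190) = 409
Area = |Σ|/2 = 204.5.
Hole:
Apply the shoelace formula: 2A = Σ (x_i·y_{i+1} − x_{i+1}·y_i), indices taken mod 3.
J→K: (0)(-10) − (3)(-10) = 30
K→L: (3)(-4) − (1)(-10) = -2
L→J: (1)(-10) − (0)(-4) = -10
Σ = 18
Area = |Σ|/2 = 9.
Net area = 204.5 − 9 = 195.5.

195.5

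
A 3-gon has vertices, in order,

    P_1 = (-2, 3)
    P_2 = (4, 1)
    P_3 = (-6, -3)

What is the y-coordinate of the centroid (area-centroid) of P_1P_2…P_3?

1/3

Apply the shoelace formula. First the cross-terms c_i = x_i·y_{i+1} − x_{i+1}·y_i:
  -14, -6, -24  ⇒  2A = -44, A = -22.
Then Σ (y_i + y_{i+1})·c_i = -44, so ȳ = -44 / (6·(-22)) = 1/3.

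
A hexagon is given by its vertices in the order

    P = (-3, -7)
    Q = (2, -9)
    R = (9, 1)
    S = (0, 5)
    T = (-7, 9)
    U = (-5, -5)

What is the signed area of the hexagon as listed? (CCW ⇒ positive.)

Apply the shoelace (surveyor's) formula: 2A = Σ (x_i·y_{i+1} − x_{i+1}·y_i), indices taken mod 6.
Σ = (41) + (83) + (45) + (35) + (80) + (20) = 304
Signed area = Σ/2 = 152 (positive ⇒ counter-clockwise traversal).

152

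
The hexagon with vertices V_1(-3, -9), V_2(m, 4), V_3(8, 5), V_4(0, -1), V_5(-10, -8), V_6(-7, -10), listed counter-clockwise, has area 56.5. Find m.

Write out the shoelace sum; only the two edges meeting at V_2 involve m:
2·Area = [((-3)·4 − m·(-9)) + (m·5 − 8·4)] + 59
       = 14·m + 15 = 113
⇒ m = 7.

7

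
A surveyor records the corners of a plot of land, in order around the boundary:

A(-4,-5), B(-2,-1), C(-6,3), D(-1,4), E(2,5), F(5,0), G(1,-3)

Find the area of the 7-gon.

54.5

Apply the shoelace formula: 2A = Σ (x_i·y_{i+1} − x_{i+1}·y_i), indices taken mod 7.
A→B: (-4)(-1) − (-2)(-5) = -6
B→C: (-2)(3) − (-6)(-1) = -12
C→D: (-6)(4) − (-1)(3) = -21
D→E: (-1)(5) − (2)(4) = -13
E→F: (2)(0) − (5)(5) = -25
F→G: (5)(-3) − (1)(0) = -15
G→A: (1)(-5) − (-4)(-3) = -17
Σ = -109
Area = |Σ|/2 = 54.5.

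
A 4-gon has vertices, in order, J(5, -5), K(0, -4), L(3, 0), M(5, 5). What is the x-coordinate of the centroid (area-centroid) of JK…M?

148/43

Apply the shoelace (surveyor's) formula. First the cross-terms c_i = x_i·y_{i+1} − x_{i+1}·y_i:
  -20, 12, 15, -50  ⇒  2A = -43, A = -21.5.
Then Σ (x_i + x_{i+1})·c_i = -444, so x̄ = -444 / (6·(-21.5)) = 148/43.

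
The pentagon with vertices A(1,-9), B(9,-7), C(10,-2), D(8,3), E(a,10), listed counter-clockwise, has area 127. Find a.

The doubled signed area Σ (x_i y_{i+1} − x_{i+1} y_i) is linear in a.
With a=0 it equals 242; the coefficient of a is -12 (from the two edges through E).
So -12·a + 242 = 2·127 = 254 ⇒ a = -1.

-1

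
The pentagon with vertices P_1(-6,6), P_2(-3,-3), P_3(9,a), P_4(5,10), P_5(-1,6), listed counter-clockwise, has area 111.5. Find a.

0

Write out the shoelace sum; only the two edges meeting at P_3 involve a:
2·Area = [((-3)·a − 9·(-3)) + (9·10 − 5·a)] + 106
       = -8·a + 223 = 223
⇒ a = 0.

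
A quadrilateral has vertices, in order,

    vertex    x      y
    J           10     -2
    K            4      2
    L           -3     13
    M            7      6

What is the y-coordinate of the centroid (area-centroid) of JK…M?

499/97

Apply the shoelace (surveyor's) formula. First the cross-terms c_i = x_i·y_{i+1} − x_{i+1}·y_i:
  28, 58, -109, -74  ⇒  2A = -97, A = -48.5.
Then Σ (y_i + y_{i+1})·c_i = -1497, so ȳ = -1497 / (6·(-48.5)) = 499/97.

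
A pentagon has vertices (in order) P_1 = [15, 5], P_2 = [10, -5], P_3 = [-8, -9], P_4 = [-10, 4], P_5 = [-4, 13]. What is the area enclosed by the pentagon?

Σ = (-125) + (-130) + (-122) + (-114) + (-215) = -706
Area = |Σ|/2 = 353.

353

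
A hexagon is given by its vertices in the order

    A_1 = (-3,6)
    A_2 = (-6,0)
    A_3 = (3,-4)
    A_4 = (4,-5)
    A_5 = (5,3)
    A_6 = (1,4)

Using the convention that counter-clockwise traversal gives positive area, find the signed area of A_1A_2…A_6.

Apply the shoelace (surveyor's) formula: 2A = Σ (x_i·y_{i+1} − x_{i+1}·y_i), indices taken mod 6.
Σ = (36) + (24) + (1) + (37) + (17) + (18) = 133
Signed area = Σ/2 = 66.5 (positive ⇒ counter-clockwise traversal).

66.5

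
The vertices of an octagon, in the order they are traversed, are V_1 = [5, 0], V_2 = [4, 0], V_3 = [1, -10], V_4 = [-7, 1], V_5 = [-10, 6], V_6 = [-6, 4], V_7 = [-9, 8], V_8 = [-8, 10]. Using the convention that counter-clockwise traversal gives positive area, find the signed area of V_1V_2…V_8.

Apply the shoelace (surveyor's) formula: 2A = Σ (x_i·y_{i+1} − x_{i+1}·y_i), indices taken mod 8.
V_1→V_2: (5)(0) − (4)(0) = 0
V_2→V_3: (4)(-10) − (1)(0) = -40
V_3→V_4: (1)(1) − (-7)(-10) = -69
V_4→V_5: (-7)(6) − (-10)(1) = -32
V_5→V_6: (-10)(4) − (-6)(6) = -4
V_6→V_7: (-6)(8) − (-9)(4) = -12
V_7→V_8: (-9)(10) − (-8)(8) = -26
V_8→V_1: (-8)(0) − (5)(10) = -50
Σ = -233
Signed area = Σ/2 = -116.5 (negative ⇒ clockwise traversal).

-116.5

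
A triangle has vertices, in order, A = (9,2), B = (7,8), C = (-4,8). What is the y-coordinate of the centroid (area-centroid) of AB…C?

6

Apply the shoelace (surveyor's) formula. First the cross-terms c_i = x_i·y_{i+1} − x_{i+1}·y_i:
  58, 88, -80  ⇒  2A = 66, A = 33.
Then Σ (y_i + y_{i+1})·c_i = 1188, so ȳ = 1188 / (6·33) = 6.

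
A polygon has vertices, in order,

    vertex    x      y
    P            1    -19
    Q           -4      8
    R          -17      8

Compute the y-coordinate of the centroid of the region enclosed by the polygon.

Apply the shoelace (surveyor's) formula. First the cross-terms c_i = x_i·y_{i+1} − x_{i+1}·y_i:
  -68, 104, 315  ⇒  2A = 351, A = 175.5.
Then Σ (y_i + y_{i+1})·c_i = -1053, so ȳ = -1053 / (6·175.5) = -1.

-1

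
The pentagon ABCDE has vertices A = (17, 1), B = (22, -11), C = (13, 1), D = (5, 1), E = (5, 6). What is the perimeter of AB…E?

|AB| = √((5)² + (-12)²) = √169 = 13
|BC| = √((-9)² + (12)²) = √225 = 15
|CD| = √((-8)² + (0)²) = √64 = 8
|DE| = √((0)² + (5)²) = √25 = 5
|EA| = √((12)² + (-5)²) = √169 = 13
Perimeter = 13 + 15 + 8 + 5 + 13 = 54.

54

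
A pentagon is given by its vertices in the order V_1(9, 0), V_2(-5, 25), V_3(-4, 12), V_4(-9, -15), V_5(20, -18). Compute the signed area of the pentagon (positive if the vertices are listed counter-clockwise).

Apply the shoelace (surveyor's) formula: 2A = Σ (x_i·y_{i+1} − x_{i+1}·y_i), indices taken mod 5.
Σ = (225) + (40) + (168) + (462) + (162) = 1057
Signed area = Σ/2 = 528.5 (positive ⇒ counter-clockwise traversal).

528.5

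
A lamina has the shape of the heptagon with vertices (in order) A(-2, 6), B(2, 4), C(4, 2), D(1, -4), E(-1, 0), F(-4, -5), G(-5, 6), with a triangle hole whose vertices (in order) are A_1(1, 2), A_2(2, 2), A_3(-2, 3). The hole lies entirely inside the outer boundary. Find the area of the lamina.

Outer boundary:
Apply the shoelace formula: 2A = Σ (x_i·y_{i+1} − x_{i+1}·y_i), indices taken mod 7.
Cross-terms: -20, -12, -18, -4, 5, -49, -18  ⇒  Σ = -116
Area = |Σ|/2 = 58.
Hole:
A_1→A_2: (1)(2) − (2)(2) = -2
A_2→A_3: (2)(3) − (-2)(2) = 10
A_3→A_1: (-2)(2) − (1)(3) = -7
Σ = 1
Area = |Σ|/2 = 0.5.
Net area = 58 − 0.5 = 57.5.

57.5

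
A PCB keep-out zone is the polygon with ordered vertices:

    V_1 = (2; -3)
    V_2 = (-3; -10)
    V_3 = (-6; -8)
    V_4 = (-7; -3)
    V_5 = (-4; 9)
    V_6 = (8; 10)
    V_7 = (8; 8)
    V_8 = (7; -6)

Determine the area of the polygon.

209.5

Cross-terms: -29, -36, -38, -75, -112, -16, -104, -9  ⇒  Σ = -419
Area = |Σ|/2 = 209.5.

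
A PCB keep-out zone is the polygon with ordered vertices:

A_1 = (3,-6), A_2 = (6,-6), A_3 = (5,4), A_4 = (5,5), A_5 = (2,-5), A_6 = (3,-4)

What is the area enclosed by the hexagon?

21.5

Apply the shoelace formula: 2A = Σ (x_i·y_{i+1} − x_{i+1}·y_i), indices taken mod 6.
Cross-terms: 18, 54, 5, -35, 7, -6  ⇒  Σ = 43
Area = |Σ|/2 = 21.5.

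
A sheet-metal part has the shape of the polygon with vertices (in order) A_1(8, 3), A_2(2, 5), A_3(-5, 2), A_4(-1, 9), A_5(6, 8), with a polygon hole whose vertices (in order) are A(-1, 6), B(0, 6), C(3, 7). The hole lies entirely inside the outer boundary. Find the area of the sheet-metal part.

Outer boundary:
Cross-terms: 34, 29, -43, -62, -46  ⇒  Σ = -88
Area = |Σ|/2 = 44.
Hole:
Apply the shoelace (surveyor's) formula: 2A = Σ (x_i·y_{i+1} − x_{i+1}·y_i), indices taken mod 3.
Σ = (-6) + (-18) + (25) = 1
Area = |Σ|/2 = 0.5.
Net area = 44 − 0.5 = 43.5.

43.5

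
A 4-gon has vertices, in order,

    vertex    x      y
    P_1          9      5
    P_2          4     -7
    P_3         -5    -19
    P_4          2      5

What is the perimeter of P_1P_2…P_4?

60

|P_1P_2| = √((-5)² + (-12)²) = √169 = 13
|P_2P_3| = √((-9)² + (-12)²) = √225 = 15
|P_3P_4| = √((7)² + (24)²) = √625 = 25
|P_4P_1| = √((7)² + (0)²) = √49 = 7
Perimeter = 13 + 15 + 25 + 7 = 60.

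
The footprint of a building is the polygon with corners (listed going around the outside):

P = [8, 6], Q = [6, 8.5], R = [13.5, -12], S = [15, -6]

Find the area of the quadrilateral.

Σ = (32) + (-186.75) + (99) + (138) = 82.25
Area = |Σ|/2 = 41.125.

41.125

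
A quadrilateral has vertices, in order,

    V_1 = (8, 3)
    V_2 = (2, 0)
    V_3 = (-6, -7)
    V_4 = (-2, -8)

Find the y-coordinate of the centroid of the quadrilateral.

-10/3

Apply the shoelace (surveyor's) formula. First the cross-terms c_i = x_i·y_{i+1} − x_{i+1}·y_i:
  -6, -14, 34, 58  ⇒  2A = 72, A = 36.
Then Σ (y_i + y_{i+1})·c_i = -720, so ȳ = -720 / (6·36) = -10/3.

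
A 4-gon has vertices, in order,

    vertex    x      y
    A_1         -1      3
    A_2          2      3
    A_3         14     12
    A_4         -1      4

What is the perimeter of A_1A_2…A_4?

36

|A_1A_2| = √((3)² + (0)²) = √9 = 3
|A_2A_3| = √((12)² + (9)²) = √225 = 15
|A_3A_4| = √((-15)² + (-8)²) = √289 = 17
|A_4A_1| = √((0)² + (-1)²) = √1 = 1
Perimeter = 3 + 15 + 17 + 1 = 36.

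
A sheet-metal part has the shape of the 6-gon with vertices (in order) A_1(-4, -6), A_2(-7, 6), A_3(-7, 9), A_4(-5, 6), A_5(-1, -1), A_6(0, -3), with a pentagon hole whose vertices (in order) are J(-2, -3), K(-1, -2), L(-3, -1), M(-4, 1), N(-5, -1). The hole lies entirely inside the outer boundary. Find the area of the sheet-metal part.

35.5

Outer boundary:
Apply the shoelace formula: 2A = Σ (x_i·y_{i+1} − x_{i+1}·y_i), indices taken mod 6.
Σ = (-66) + (-21) + (3) + (11) + (3) + (-12) = -82
Area = |Σ|/2 = 41.
Hole:
Σ = (1) + (-5) + (-7) + (9) + (13) = 11
Area = |Σ|/2 = 5.5.
Net area = 41 − 5.5 = 35.5.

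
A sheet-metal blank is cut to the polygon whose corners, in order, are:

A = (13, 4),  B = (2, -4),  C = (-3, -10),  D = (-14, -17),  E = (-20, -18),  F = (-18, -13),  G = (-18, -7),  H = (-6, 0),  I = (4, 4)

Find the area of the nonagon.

271.5

Cross-terms: -60, -32, -89, -88, -64, -108, -42, -24, -36  ⇒  Σ = -543
Area = |Σ|/2 = 271.5.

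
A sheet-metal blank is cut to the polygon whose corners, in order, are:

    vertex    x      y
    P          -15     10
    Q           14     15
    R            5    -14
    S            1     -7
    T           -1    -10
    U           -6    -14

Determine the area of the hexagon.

Apply the shoelace (surveyor's) formula: 2A = Σ (x_i·y_{i+1} − x_{i+1}·y_i), indices taken mod 6.
Cross-terms: -365, -271, -21, -17, -46, -270  ⇒  Σ = -990
Area = |Σ|/2 = 495.

495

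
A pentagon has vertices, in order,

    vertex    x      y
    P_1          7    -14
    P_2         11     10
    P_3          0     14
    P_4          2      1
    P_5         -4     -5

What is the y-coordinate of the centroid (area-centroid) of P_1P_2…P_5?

15/29

Apply the surveyor's formula. First the cross-terms c_i = x_i·y_{i+1} − x_{i+1}·y_i:
  224, 154, -28, -6, 91  ⇒  2A = 435, A = 217.5.
Then Σ (y_i + y_{i+1})·c_i = 675, so ȳ = 675 / (6·217.5) = 15/29.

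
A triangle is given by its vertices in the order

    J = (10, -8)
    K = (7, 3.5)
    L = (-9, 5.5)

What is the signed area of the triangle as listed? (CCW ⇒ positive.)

89

Apply the shoelace formula: 2A = Σ (x_i·y_{i+1} − x_{i+1}·y_i), indices taken mod 3.
J→K: (10)(3.5) − (7)(-8) = 91
K→L: (7)(5.5) − (-9)(3.5) = 70
L→J: (-9)(-8) − (10)(5.5) = 17
Σ = 178
Signed area = Σ/2 = 89 (positive ⇒ counter-clockwise traversal).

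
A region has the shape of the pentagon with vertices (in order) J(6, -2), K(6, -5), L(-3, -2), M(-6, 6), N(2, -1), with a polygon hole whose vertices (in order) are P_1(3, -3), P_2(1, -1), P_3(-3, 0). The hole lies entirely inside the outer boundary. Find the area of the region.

Outer boundary:
Σ = (-18) + (-27) + (-30) + (-6) + (2) = -79
Area = |Σ|/2 = 39.5.
Hole:
P_1→P_2: (3)(-1) − (1)(-3) = 0
P_2→P_3: (1)(0) − (-3)(-1) = -3
P_3→P_1: (-3)(-3) − (3)(0) = 9
Σ = 6
Area = |Σ|/2 = 3.
Net area = 39.5 − 3 = 36.5.

36.5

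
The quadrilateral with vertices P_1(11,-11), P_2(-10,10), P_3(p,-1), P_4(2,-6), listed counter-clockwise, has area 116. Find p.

-11

The doubled signed area Σ (x_i y_{i+1} − x_{i+1} y_i) is linear in p.
With p=0 it equals 56; the coefficient of p is -16 (from the two edges through P_3).
So -16·p + 56 = 2·116 = 232 ⇒ p = -11.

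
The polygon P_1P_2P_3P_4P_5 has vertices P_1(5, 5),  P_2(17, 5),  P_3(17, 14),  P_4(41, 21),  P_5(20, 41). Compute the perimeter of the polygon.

|P_1P_2| = √((12)² + (0)²) = √144 = 12
|P_2P_3| = √((0)² + (9)²) = √81 = 9
|P_3P_4| = √((24)² + (7)²) = √625 = 25
|P_4P_5| = √((-21)² + (20)²) = √841 = 29
|P_5P_1| = √((-15)² + (-36)²) = √1521 = 39
Perimeter = 12 + 9 + 25 + 29 + 39 = 114.

114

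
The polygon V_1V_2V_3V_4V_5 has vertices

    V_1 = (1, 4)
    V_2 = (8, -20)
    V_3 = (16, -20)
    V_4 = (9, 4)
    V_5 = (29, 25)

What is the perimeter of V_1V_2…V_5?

|V_1V_2| = √((7)² + (-24)²) = √625 = 25
|V_2V_3| = √((8)² + (0)²) = √64 = 8
|V_3V_4| = √((-7)² + (24)²) = √625 = 25
|V_4V_5| = √((20)² + (21)²) = √841 = 29
|V_5V_1| = √((-28)² + (-21)²) = √1225 = 35
Perimeter = 25 + 8 + 25 + 29 + 35 = 122.

122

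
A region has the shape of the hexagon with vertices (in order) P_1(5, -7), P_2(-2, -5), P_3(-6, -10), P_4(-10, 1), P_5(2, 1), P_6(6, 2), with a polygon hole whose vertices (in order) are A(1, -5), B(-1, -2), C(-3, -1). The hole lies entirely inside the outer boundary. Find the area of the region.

Outer boundary:
Apply Gauss's area formula: 2A = Σ (x_i·y_{i+1} − x_{i+1}·y_i), indices taken mod 6.
Σ = (-39) + (-10) + (-106) + (-12) + (-2) + (-52) = -221
Area = |Σ|/2 = 110.5.
Hole:
Apply the shoelace (surveyor's) formula: 2A = Σ (x_i·y_{i+1} − x_{i+1}·y_i), indices taken mod 3.
Σ = (-7) + (-5) + (16) = 4
Area = |Σ|/2 = 2.
Net area = 110.5 − 2 = 108.5.

108.5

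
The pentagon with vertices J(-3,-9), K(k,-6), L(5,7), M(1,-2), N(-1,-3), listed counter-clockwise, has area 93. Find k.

Write out the shoelace sum; only the two edges meeting at K involve k:
2·Area = [((-3)·(-6) − k·(-9)) + (k·7 − 5·(-6))] + -22
       = 16·k + 26 = 186
⇒ k = 10.

10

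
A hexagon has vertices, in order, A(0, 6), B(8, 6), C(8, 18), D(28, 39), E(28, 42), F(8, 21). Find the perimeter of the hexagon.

98

|AB| = √((8)² + (0)²) = √64 = 8
|BC| = √((0)² + (12)²) = √144 = 12
|CD| = √((20)² + (21)²) = √841 = 29
|DE| = √((0)² + (3)²) = √9 = 3
|EF| = √((-20)² + (-21)²) = √841 = 29
|FA| = √((-8)² + (-15)²) = √289 = 17
Perimeter = 8 + 12 + 29 + 3 + 29 + 17 = 98.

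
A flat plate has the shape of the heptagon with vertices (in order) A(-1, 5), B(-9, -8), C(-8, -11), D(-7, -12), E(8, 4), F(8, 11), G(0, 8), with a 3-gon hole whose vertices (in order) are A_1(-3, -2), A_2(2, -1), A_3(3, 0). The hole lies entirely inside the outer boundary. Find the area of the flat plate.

149.5

Outer boundary:
Apply the shoelace (surveyor's) formula: 2A = Σ (x_i·y_{i+1} − x_{i+1}·y_i), indices taken mod 7.
Σ = (53) + (35) + (19) + (68) + (56) + (64) + (8) = 303
Area = |Σ|/2 = 151.5.
Hole:
Apply the shoelace formula: 2A = Σ (x_i·y_{i+1} − x_{i+1}·y_i), indices taken mod 3.
Σ = (7) + (3) + (-6) = 4
Area = |Σ|/2 = 2.
Net area = 151.5 − 2 = 149.5.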